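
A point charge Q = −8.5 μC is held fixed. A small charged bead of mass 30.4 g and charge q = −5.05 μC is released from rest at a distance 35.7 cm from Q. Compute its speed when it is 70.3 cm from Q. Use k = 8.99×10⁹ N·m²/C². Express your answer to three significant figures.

Only the electrostatic force acts, so mechanical energy is conserved: ½mv² = U₁ − U₂ = kQq(1/r₁ − 1/r₂).
U₁ − U₂ = (8.99×10⁹ N·m²/C²)(-8.50×10⁻⁶ C)(-5.05×10⁻⁶ C)(1/0.357 − 1/0.703) = 0.532 J.
v = √(2·0.532/0.0304) = 5.92 m/s.

5.92 m/s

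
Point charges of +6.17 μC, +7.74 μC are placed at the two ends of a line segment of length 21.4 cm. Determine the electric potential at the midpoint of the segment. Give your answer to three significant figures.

1.17×10⁶ V

Electric potential is a scalar, so the contributions from each charge add algebraically: V = Σ kqᵢ/rᵢ.
Each charge is 0.107 m from the midpoint.
V = k[(6.17×10⁻⁶)/(0.107) + (7.74×10⁻⁶)/(0.107)] = 1.17×10⁶ V.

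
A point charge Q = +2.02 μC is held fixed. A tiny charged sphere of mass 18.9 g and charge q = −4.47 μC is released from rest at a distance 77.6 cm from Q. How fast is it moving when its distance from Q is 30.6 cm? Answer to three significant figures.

4.12 m/s

Only the electrostatic force acts, so mechanical energy is conserved: ½mv² = U₁ − U₂ = kQq(1/r₁ − 1/r₂).
U₁ − U₂ = (8.99×10⁹ N·m²/C²)(2.02×10⁻⁶ C)(-4.47×10⁻⁶ C)(1/0.776 − 1/0.306) = 0.161 J.
v = √(2·0.161/0.0189) = 4.12 m/s.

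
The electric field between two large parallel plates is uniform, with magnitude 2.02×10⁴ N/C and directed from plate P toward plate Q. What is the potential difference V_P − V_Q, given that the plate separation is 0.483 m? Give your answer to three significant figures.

9760 V

In a uniform field, potential decreases in the direction of E: ΔV = −E·d for a displacement d parallel to E.
Going from Q to P is a displacement of 0.483 m opposite to the field, so V_P − V_Q = +Ed = 9760 V.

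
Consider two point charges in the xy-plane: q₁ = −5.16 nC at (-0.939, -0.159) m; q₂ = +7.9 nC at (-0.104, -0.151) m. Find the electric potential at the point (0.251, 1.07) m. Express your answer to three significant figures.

28.7 V

The total potential is the scalar sum of each charge's contribution, V = Σ kqᵢ/rᵢ.
Distances from the field point to each charge: r₁ = 1.71 m, r₂ = 1.27 m.
V = k[(-5.16×10⁻⁹)/(1.71) + (7.90×10⁻⁹)/(1.27)] = 28.7 V.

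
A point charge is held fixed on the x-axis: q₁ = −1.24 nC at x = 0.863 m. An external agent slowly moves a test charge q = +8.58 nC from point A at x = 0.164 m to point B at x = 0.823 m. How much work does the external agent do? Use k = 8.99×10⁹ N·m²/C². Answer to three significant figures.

For quasistatic motion the external work equals the change in potential energy: W_ext = qΔV = q(V_B − V_A).
At A: distance to the source charge is 0.699 m; V_A = kq₁/r = -15.9 V.
At B: distance to the source charge is 0.0400 m; V_B = kq₁/r = -279 V.
ΔV = V_B − V_A = -263 V.
W_ext = qΔV = (8.58×10⁻⁹ C)(-263 V) = -2.25×10⁻⁶ J.

-2.25×10⁻⁶ J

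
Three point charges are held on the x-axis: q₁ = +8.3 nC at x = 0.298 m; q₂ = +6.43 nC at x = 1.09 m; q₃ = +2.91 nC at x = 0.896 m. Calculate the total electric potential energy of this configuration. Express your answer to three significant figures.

1.84×10⁻⁶ J

The assembly work is the sum of pairwise potential energies, U = Σ_{i<j} kqᵢqⱼ/rᵢⱼ.
Pair separations: r₁₂ = 0.792 m, r₁₃ = 0.598 m, r₂₃ = 0.194 m.
U = (6.06×10⁻⁷) + (3.63×10⁻⁷) + (8.67×10⁻⁷) = 1.84×10⁻⁶ J.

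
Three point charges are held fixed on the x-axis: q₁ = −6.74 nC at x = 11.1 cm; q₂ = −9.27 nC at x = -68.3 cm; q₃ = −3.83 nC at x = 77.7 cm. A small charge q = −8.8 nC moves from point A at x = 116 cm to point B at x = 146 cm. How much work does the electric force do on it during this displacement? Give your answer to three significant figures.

5.16×10⁻⁷ J

The work done by the electric force is W_field = −ΔU = −q(V_B − V_A) = q(V_A − V_B).
At A: distances to the source charges are 1.05 m, 1.84 m, 0.383 m; V_A = Σ kqᵢ/rᵢ = -193 V.
At B: distances to the source charges are 1.35 m, 2.14 m, 0.683 m; V_B = Σ kqᵢ/rᵢ = -134 V.
ΔV = V_B − V_A = 58.7 V.
W_field = −qΔV = −(-8.80×10⁻⁹ C)(58.7 V) = 5.16×10⁻⁷ J.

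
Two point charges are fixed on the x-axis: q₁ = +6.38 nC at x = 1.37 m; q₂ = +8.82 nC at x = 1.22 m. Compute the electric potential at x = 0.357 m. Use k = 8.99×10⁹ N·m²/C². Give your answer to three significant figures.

148 V

The total potential is the scalar sum of each charge's contribution, V = Σ kqᵢ/rᵢ.
Distances from the field point to each charge: r₁ = 1.01 m, r₂ = 0.863 m.
V = k[(6.38×10⁻⁹)/(1.01) + (8.82×10⁻⁹)/(0.863)] = 148 V.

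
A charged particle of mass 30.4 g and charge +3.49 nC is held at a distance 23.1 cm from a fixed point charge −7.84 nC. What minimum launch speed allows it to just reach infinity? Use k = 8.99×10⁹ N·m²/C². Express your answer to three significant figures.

8.37×10⁻³ m/s

To just escape, total mechanical energy must reach zero at infinity: ½mv²_min + U = 0, so ½mv²_min = −U = |kQq|/r.
|U| = |kQq|/r = (8.99×10⁹ N·m²/C²)(7.84×10⁻⁹)(3.49×10⁻⁹)/(0.231) = 1.06×10⁻⁶ J.
v_min = √(2|U|/m) = √(2·1.06×10⁻⁶/0.0304) = 8.37×10⁻³ m/s.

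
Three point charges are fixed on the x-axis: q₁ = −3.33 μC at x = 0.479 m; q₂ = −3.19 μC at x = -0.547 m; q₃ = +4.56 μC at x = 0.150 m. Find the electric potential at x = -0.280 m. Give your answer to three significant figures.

The total potential is the scalar sum of each charge's contribution, V = Σ kqᵢ/rᵢ.
Distances from the field point to each charge: r₁ = 0.759 m, r₂ = 0.267 m, r₃ = 0.430 m.
V = k[(-3.33×10⁻⁶)/(0.759) + (-3.19×10⁻⁶)/(0.267) + (4.56×10⁻⁶)/(0.430)] = -5.15×10⁴ V.

-5.15×10⁴ V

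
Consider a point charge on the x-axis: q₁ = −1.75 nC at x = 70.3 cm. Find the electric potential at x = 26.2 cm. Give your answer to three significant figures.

Electric potential is a scalar, so the contributions from each charge add algebraically: V = Σ kqᵢ/rᵢ.
V = k[(-1.75×10⁻⁹)/(0.441)] = -35.7 V.

-35.7 V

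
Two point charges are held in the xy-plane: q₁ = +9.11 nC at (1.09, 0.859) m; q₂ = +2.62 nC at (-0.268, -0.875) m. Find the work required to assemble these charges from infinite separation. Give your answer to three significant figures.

9.74×10⁻⁸ J

The work to assemble the configuration equals its total potential energy, U = Σ kqᵢqⱼ/rᵢⱼ over all pairs.
Pair separations: r₁₂ = 2.20 m.
U = (9.74×10⁻⁸) = 9.74×10⁻⁸ J.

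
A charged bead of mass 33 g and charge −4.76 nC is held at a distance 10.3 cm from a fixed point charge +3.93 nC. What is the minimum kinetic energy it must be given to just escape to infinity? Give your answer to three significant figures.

To just escape, total mechanical energy must reach zero at infinity: ½mv²_min + U = 0, so ½mv²_min = −U = |kQq|/r.
|U| = |kQq|/r = (8.99×10⁹ N·m²/C²)(3.93×10⁻⁹)(4.76×10⁻⁹)/(0.103) = 1.63×10⁻⁶ J.

1.63×10⁻⁶ J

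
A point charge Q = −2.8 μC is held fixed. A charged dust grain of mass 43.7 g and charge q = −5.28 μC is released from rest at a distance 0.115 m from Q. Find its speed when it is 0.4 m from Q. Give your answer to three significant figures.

Only the electrostatic force acts, so mechanical energy is conserved: ½mv² = U₁ − U₂ = kQq(1/r₁ − 1/r₂).
U₁ − U₂ = (8.99×10⁹ N·m²/C²)(-2.80×10⁻⁶ C)(-5.28×10⁻⁶ C)(1/0.115 − 1/0.400) = 0.823 J.
v = √(2·0.823/0.0437) = 6.14 m/s.

6.14 m/s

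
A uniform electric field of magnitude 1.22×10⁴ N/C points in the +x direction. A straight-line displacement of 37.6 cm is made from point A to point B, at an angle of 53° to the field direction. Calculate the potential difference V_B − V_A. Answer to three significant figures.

-2760 V

Only the component of displacement along E changes the potential: ΔV = −E·d·cosθ.
ΔV = −(1.22×10⁴ V/m)(0.376 m)cos53° = -2760 V.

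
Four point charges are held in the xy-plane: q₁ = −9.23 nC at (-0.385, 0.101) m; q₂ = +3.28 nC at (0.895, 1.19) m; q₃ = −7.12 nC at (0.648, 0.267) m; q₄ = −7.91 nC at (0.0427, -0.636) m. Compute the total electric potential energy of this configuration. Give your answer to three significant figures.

The assembly work is the sum of pairwise potential energies, U = Σ_{i<j} kqᵢqⱼ/rᵢⱼ.
Pair separations: r₁₂ = 1.68 m, r₁₃ = 1.05 m, r₁₄ = 0.852 m, r₂₃ = 0.955 m, r₂₄ = 2.02 m, r₃₄ = 1.09 m.
Summing all 6 pair terms gives U = 1.30×10⁻⁶ J.

1.30×10⁻⁶ J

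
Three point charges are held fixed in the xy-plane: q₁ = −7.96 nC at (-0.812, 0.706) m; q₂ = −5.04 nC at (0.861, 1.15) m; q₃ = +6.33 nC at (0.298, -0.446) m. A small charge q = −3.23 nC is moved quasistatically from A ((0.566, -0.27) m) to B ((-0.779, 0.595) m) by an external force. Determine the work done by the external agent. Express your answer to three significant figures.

2.29×10⁻⁶ J

For quasistatic motion the external work equals the change in potential energy: W_ext = qΔV = q(V_B − V_A).
At A: distances to the source charges are 1.69 m, 1.45 m, 0.321 m; V_A = Σ kqᵢ/rᵢ = 104 V.
At B: distances to the source charges are 0.116 m, 1.73 m, 1.50 m; V_B = Σ kqᵢ/rᵢ = -606 V.
ΔV = V_B − V_A = -710 V.
W_ext = qΔV = (-3.23×10⁻⁹ C)(-710 V) = 2.29×10⁻⁶ J.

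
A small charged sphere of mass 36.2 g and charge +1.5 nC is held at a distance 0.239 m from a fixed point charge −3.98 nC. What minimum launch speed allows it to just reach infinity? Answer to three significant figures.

To just escape, total mechanical energy must reach zero at infinity: ½mv²_min + U = 0, so ½mv²_min = −U = |kQq|/r.
|U| = |kQq|/r = (8.99×10⁹ N·m²/C²)(3.98×10⁻⁹)(1.50×10⁻⁹)/(0.239) = 2.25×10⁻⁷ J.
v_min = √(2|U|/m) = √(2·2.25×10⁻⁷/0.0362) = 3.52×10⁻³ m/s.

3.52×10⁻³ m/s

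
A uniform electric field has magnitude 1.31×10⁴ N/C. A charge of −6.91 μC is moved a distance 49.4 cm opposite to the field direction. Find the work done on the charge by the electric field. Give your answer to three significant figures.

0.0447 J

The potential change for a displacement 49.4 cm opposite to the field direction is ΔV = +Ed = 6470 V.
W_field = −qΔV = 0.0447 J.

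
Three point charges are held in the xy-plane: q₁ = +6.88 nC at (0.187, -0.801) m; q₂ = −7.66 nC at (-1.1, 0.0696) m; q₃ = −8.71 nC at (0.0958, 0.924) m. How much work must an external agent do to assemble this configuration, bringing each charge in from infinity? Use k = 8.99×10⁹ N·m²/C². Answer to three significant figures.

The assembly work is the sum of pairwise potential energies, U = Σ_{i<j} kqᵢqⱼ/rᵢⱼ.
Pair separations: r₁₂ = 1.55 m, r₁₃ = 1.73 m, r₂₃ = 1.47 m.
U = (-3.05×10⁻⁷) + (-3.12×10⁻⁷) + (4.08×10⁻⁷) = -2.09×10⁻⁷ J.

-2.09×10⁻⁷ J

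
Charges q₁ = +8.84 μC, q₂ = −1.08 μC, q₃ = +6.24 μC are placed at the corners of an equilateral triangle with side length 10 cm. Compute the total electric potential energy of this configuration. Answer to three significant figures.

The assembly work is the sum of pairwise potential energies, U = Σ_{i<j} kqᵢqⱼ/rᵢⱼ.
All three pair separations equal the side length, 0.100 m.
U = (-0.858) + (4.96) + (-0.606) = 3.49 J.

3.49 J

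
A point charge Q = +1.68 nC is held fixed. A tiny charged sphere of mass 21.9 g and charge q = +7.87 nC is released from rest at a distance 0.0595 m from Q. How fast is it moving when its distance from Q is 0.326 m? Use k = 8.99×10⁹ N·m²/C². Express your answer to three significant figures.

0.0122 m/s

Only the electrostatic force acts, so mechanical energy is conserved: ½mv² = U₁ − U₂ = kQq(1/r₁ − 1/r₂).
U₁ − U₂ = (8.99×10⁹ N·m²/C²)(1.68×10⁻⁹ C)(7.87×10⁻⁹ C)(1/0.0595 − 1/0.326) = 1.63×10⁻⁶ J.
v = √(2·1.63×10⁻⁶/0.0219) = 0.0122 m/s.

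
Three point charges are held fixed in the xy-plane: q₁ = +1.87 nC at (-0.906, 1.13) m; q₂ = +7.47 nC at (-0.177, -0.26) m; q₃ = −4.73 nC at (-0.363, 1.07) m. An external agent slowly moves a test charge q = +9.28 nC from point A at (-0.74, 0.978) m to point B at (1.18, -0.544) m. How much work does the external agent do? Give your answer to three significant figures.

For quasistatic motion the external work equals the change in potential energy: W_ext = qΔV = q(V_B − V_A).
At A: distances to the source charges are 0.225 m, 1.36 m, 0.388 m; V_A = Σ kqᵢ/rᵢ = 14.5 V.
At B: distances to the source charges are 2.67 m, 1.39 m, 2.23 m; V_B = Σ kqᵢ/rᵢ = 35.7 V.
ΔV = V_B − V_A = 21.2 V.
W_ext = qΔV = (9.28×10⁻⁹ C)(21.2 V) = 1.97×10⁻⁷ J.

1.97×10⁻⁷ J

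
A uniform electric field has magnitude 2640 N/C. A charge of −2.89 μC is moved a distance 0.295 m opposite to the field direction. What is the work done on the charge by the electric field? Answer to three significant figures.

The potential change for a displacement 0.295 m opposite to the field direction is ΔV = +Ed = 779 V.
W_field = −qΔV = 2.25×10⁻³ J.

2.25×10⁻³ J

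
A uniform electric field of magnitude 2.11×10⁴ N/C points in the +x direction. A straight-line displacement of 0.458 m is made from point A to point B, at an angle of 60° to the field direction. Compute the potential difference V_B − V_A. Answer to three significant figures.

-4830 V

Only the component of displacement along E changes the potential: ΔV = −E·d·cosθ.
ΔV = −(2.11×10⁴ V/m)(0.458 m)cos60° = -4830 V.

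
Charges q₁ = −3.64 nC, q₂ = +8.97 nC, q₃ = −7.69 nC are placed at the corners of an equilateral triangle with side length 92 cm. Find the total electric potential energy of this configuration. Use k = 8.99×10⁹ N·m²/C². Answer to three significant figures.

The assembly work is the sum of pairwise potential energies, U = Σ_{i<j} kqᵢqⱼ/rᵢⱼ.
All three pair separations equal the side length, 0.920 m.
U = (-3.19×10⁻⁷) + (2.74×10⁻⁷) + (-6.74×10⁻⁷) = -7.20×10⁻⁷ J.

-7.20×10⁻⁷ J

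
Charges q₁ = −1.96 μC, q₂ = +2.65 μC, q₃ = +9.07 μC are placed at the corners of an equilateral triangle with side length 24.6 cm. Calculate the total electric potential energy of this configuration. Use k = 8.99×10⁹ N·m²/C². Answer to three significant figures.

The assembly work is the sum of pairwise potential energies, U = Σ_{i<j} kqᵢqⱼ/rᵢⱼ.
All three pair separations equal the side length, 0.246 m.
U = (-0.190) + (-0.650) + (0.878) = 0.0389 J.

0.0389 J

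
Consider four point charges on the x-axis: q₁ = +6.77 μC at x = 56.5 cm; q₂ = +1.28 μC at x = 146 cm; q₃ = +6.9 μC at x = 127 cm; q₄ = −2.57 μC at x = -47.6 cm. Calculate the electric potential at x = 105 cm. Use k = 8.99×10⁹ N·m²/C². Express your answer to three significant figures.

4.20×10⁵ V

Electric potential is a scalar, so the contributions from each charge add algebraically: V = Σ kqᵢ/rᵢ.
Distances from the field point to each charge: r₁ = 0.485 m, r₂ = 0.410 m, r₃ = 0.220 m, r₄ = 1.53 m.
V = k[(6.77×10⁻⁶)/(0.485) + (1.28×10⁻⁶)/(0.410) + (6.90×10⁻⁶)/(0.220) + (-2.57×10⁻⁶)/(1.53)] = 4.20×10⁵ V.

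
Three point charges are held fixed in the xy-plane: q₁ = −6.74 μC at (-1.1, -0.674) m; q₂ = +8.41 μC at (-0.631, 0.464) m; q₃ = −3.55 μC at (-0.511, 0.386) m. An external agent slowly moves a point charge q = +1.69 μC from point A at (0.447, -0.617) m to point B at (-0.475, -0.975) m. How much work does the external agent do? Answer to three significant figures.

For quasistatic motion the external work equals the change in potential energy: W_ext = qΔV = q(V_B − V_A).
At A: distances to the source charges are 1.55 m, 1.53 m, 1.39 m; V_A = Σ kqᵢ/rᵢ = -1.26×10⁴ V.
At B: distances to the source charges are 0.694 m, 1.45 m, 1.36 m; V_B = Σ kqᵢ/rᵢ = -5.86×10⁴ V.
ΔV = V_B − V_A = -4.59×10⁴ V.
W_ext = qΔV = (1.69×10⁻⁶ C)(-4.59×10⁴ V) = -0.0776 J.

-0.0776 J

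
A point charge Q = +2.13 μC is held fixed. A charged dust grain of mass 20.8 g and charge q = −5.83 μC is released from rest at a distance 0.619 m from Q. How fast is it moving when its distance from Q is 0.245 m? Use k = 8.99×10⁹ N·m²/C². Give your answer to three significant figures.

Only the electrostatic force acts, so mechanical energy is conserved: ½mv² = U₁ − U₂ = kQq(1/r₁ − 1/r₂).
U₁ − U₂ = (8.99×10⁹ N·m²/C²)(2.13×10⁻⁶ C)(-5.83×10⁻⁶ C)(1/0.619 − 1/0.245) = 0.275 J.
v = √(2·0.275/0.0208) = 5.15 m/s.

5.15 m/s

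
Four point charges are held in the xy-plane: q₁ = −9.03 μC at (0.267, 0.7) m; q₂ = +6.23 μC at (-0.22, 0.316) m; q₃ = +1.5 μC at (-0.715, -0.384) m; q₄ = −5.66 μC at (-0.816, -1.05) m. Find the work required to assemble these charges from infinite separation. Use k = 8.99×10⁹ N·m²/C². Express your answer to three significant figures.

The work to assemble the configuration equals its total potential energy, U = Σ kqᵢqⱼ/rᵢⱼ over all pairs.
Pair separations: r₁₂ = 0.620 m, r₁₃ = 1.46 m, r₁₄ = 2.06 m, r₂₃ = 0.857 m, r₂₄ = 1.49 m, r₃₄ = 0.674 m.
Summing all 6 pair terms gives U = -0.903 J.

-0.903 J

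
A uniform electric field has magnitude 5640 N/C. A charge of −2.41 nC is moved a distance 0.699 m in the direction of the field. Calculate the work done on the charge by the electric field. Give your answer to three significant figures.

-9.50×10⁻⁶ J

The potential change for a displacement 0.699 m in the direction of the field is ΔV = −Ed = -3940 V.
W_field = −qΔV = -9.50×10⁻⁶ J.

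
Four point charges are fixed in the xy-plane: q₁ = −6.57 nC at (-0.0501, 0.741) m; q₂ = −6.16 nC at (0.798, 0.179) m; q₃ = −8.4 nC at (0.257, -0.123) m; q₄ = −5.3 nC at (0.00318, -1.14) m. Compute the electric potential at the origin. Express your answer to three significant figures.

The total potential is the scalar sum of each charge's contribution, V = Σ kqᵢ/rᵢ.
Distances from the field point to each charge: r₁ = 0.743 m, r₂ = 0.818 m, r₃ = 0.285 m, r₄ = 1.14 m.
V = k[(-6.57×10⁻⁹)/(0.743) + (-6.16×10⁻⁹)/(0.818) + (-8.40×10⁻⁹)/(0.285) + (-5.30×10⁻⁹)/(1.14)] = -454 V.

-454 V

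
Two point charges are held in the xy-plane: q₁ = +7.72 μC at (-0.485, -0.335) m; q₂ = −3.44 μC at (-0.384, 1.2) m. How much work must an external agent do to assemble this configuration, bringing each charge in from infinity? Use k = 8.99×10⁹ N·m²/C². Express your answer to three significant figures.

The work to assemble the configuration equals its total potential energy, U = Σ kqᵢqⱼ/rᵢⱼ over all pairs.
Pair separations: r₁₂ = 1.54 m.
U = (-0.155) = -0.155 J.

-0.155 J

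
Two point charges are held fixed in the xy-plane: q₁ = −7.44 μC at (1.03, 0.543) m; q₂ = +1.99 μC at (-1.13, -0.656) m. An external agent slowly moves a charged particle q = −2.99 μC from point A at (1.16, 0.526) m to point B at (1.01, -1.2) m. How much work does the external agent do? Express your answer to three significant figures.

-1.41 J

For quasistatic motion the external work equals the change in potential energy: W_ext = qΔV = q(V_B − V_A).
At A: distances to the source charges are 0.131 m, 2.58 m; V_A = Σ kqᵢ/rᵢ = -5.03×10⁵ V.
At B: distances to the source charges are 1.74 m, 2.21 m; V_B = Σ kqᵢ/rᵢ = -3.03×10⁴ V.
ΔV = V_B − V_A = 4.73×10⁵ V.
W_ext = qΔV = (-2.99×10⁻⁶ C)(4.73×10⁵ V) = -1.41 J.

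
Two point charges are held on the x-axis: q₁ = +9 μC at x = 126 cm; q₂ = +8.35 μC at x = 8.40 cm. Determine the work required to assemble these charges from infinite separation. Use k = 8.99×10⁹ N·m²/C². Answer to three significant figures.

0.574 J

The assembly work is the sum of pairwise potential energies, U = Σ_{i<j} kqᵢqⱼ/rᵢⱼ.
Pair separations: r₁₂ = 1.18 m.
U = (0.574) = 0.574 J.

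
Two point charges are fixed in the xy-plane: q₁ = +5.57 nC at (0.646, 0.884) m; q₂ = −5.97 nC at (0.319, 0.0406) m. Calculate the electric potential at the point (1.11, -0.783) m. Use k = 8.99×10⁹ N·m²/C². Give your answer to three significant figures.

-18.1 V

The total potential is the scalar sum of each charge's contribution, V = Σ kqᵢ/rᵢ.
Distances from the field point to each charge: r₁ = 1.73 m, r₂ = 1.14 m.
V = k[(5.57×10⁻⁹)/(1.73) + (-5.97×10⁻⁹)/(1.14)] = -18.1 V.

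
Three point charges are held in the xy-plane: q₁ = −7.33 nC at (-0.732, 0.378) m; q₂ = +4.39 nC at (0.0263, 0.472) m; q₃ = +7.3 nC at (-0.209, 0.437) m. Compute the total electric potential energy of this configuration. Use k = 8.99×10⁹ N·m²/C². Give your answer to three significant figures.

-8.15×10⁻⁸ J

The work to assemble the configuration equals its total potential energy, U = Σ kqᵢqⱼ/rᵢⱼ over all pairs.
Pair separations: r₁₂ = 0.764 m, r₁₃ = 0.526 m, r₂₃ = 0.238 m.
U = (-3.79×10⁻⁷) + (-9.14×10⁻⁷) + (1.21×10⁻⁶) = -8.15×10⁻⁸ J.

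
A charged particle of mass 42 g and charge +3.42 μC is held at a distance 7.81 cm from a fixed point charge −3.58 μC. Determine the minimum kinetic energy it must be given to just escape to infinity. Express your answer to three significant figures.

To just escape, total mechanical energy must reach zero at infinity: ½mv²_min + U = 0, so ½mv²_min = −U = |kQq|/r.
|U| = |kQq|/r = (8.99×10⁹ N·m²/C²)(3.58×10⁻⁶)(3.42×10⁻⁶)/(0.0781) = 1.41 J.

1.41 J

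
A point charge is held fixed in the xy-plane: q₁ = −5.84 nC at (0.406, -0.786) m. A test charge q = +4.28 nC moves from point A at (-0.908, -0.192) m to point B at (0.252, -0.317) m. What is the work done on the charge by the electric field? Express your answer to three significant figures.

2.99×10⁻⁷ J

The work done by the electric force is W_field = −ΔU = −q(V_B − V_A) = q(V_A − V_B).
At A: distance to the source charge is 1.44 m; V_A = kq₁/r = -36.4 V.
At B: distance to the source charge is 0.494 m; V_B = kq₁/r = -106 V.
ΔV = V_B − V_A = -69.9 V.
W_field = −qΔV = −(4.28×10⁻⁹ C)(-69.9 V) = 2.99×10⁻⁷ J.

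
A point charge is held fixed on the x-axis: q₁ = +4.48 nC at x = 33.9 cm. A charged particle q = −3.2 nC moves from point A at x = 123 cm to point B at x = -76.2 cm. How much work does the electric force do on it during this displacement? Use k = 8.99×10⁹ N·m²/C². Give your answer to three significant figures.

The work done by the electric force is W_field = −ΔU = −q(V_B − V_A) = q(V_A − V_B).
At A: distance to the source charge is 0.891 m; V_A = kq₁/r = 45.2 V.
At B: distance to the source charge is 1.10 m; V_B = kq₁/r = 36.6 V.
ΔV = V_B − V_A = -8.62 V.
W_field = −qΔV = −(-3.20×10⁻⁹ C)(-8.62 V) = -2.76×10⁻⁸ J.

-2.76×10⁻⁸ J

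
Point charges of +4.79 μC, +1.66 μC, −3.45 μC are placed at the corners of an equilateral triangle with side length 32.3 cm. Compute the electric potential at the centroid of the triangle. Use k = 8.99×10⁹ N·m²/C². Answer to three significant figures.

Electric potential is a scalar, so the contributions from each charge add algebraically: V = Σ kqᵢ/rᵢ.
The distance from each vertex to the centroid is a/√3 = 0.186 m.
V = k[(4.79×10⁻⁶)/(0.186) + (1.66×10⁻⁶)/(0.186) + (-3.45×10⁻⁶)/(0.186)] = 1.45×10⁵ V.

1.45×10⁵ V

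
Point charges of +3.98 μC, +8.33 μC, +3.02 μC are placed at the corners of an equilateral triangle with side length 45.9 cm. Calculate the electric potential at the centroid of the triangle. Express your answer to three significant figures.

5.20×10⁵ V

Electric potential is a scalar, so the contributions from each charge add algebraically: V = Σ kqᵢ/rᵢ.
The distance from each vertex to the centroid is a/√3 = 0.265 m.
V = k[(3.98×10⁻⁶)/(0.265) + (8.33×10⁻⁶)/(0.265) + (3.02×10⁻⁶)/(0.265)] = 5.20×10⁵ V.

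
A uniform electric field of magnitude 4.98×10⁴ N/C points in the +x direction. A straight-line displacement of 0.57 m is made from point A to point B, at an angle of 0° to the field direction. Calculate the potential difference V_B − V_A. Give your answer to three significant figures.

Only the component of displacement along E changes the potential: ΔV = −E·d·cosθ.
ΔV = −(4.98×10⁴ V/m)(0.570 m)cos0° = -2.84×10⁴ V.

-2.84×10⁴ V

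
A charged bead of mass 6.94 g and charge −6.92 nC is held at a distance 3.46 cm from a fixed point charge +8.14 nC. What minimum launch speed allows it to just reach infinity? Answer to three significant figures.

To just escape, total mechanical energy must reach zero at infinity: ½mv²_min + U = 0, so ½mv²_min = −U = |kQq|/r.
|U| = |kQq|/r = (8.99×10⁹ N·m²/C²)(8.14×10⁻⁹)(6.92×10⁻⁹)/(0.0346) = 1.46×10⁻⁵ J.
v_min = √(2|U|/m) = √(2·1.46×10⁻⁵/6.94×10⁻³) = 0.0649 m/s.

0.0649 m/s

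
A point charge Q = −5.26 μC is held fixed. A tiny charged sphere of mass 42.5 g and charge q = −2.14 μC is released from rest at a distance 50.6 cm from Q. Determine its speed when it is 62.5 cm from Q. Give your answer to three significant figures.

Only the electrostatic force acts, so mechanical energy is conserved: ½mv² = U₁ − U₂ = kQq(1/r₁ − 1/r₂).
U₁ − U₂ = (8.99×10⁹ N·m²/C²)(-5.26×10⁻⁶ C)(-2.14×10⁻⁶ C)(1/0.506 − 1/0.625) = 0.0381 J.
v = √(2·0.0381/0.0425) = 1.34 m/s.

1.34 m/s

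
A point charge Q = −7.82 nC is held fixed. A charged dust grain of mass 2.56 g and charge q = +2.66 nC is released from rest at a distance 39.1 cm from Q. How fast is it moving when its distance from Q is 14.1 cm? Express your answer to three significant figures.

0.0257 m/s

Only the electrostatic force acts, so mechanical energy is conserved: ½mv² = U₁ − U₂ = kQq(1/r₁ − 1/r₂).
U₁ − U₂ = (8.99×10⁹ N·m²/C²)(-7.82×10⁻⁹ C)(2.66×10⁻⁹ C)(1/0.391 − 1/0.141) = 8.48×10⁻⁷ J.
v = √(2·8.48×10⁻⁷/2.56×10⁻³) = 0.0257 m/s.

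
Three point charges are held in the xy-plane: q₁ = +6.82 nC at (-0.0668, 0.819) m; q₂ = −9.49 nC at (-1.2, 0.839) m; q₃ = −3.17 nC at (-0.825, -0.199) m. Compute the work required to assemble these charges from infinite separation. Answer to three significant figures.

-4.21×10⁻⁷ J

The work to assemble the configuration equals its total potential energy, U = Σ kqᵢqⱼ/rᵢⱼ over all pairs.
Pair separations: r₁₂ = 1.13 m, r₁₃ = 1.27 m, r₂₃ = 1.10 m.
U = (-5.13×10⁻⁷) + (-1.53×10⁻⁷) + (2.45×10⁻⁷) = -4.21×10⁻⁷ J.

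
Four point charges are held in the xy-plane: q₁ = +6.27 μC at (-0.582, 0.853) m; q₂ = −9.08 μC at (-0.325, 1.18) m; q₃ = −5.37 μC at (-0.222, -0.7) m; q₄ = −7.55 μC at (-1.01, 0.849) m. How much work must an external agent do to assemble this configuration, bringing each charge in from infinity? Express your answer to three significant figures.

The assembly work is the sum of pairwise potential energies, U = Σ_{i<j} kqᵢqⱼ/rᵢⱼ.
Pair separations: r₁₂ = 0.416 m, r₁₃ = 1.59 m, r₁₄ = 0.428 m, r₂₃ = 1.88 m, r₂₄ = 0.761 m, r₃₄ = 1.74 m.
Summing all 6 pair terms gives U = -1.16 J.

-1.16 J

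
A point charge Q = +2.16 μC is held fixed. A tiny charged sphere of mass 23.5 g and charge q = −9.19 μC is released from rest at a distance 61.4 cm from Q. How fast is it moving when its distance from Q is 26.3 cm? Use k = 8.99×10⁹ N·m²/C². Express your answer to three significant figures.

Only the electrostatic force acts, so mechanical energy is conserved: ½mv² = U₁ − U₂ = kQq(1/r₁ − 1/r₂).
U₁ − U₂ = (8.99×10⁹ N·m²/C²)(2.16×10⁻⁶ C)(-9.19×10⁻⁶ C)(1/0.614 − 1/0.263) = 0.388 J.
v = √(2·0.388/0.0235) = 5.75 m/s.

5.75 m/s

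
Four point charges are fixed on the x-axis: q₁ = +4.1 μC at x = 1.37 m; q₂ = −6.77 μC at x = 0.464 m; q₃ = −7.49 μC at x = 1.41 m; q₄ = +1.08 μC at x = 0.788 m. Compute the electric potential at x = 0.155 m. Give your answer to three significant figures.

Electric potential is a scalar, so the contributions from each charge add algebraically: V = Σ kqᵢ/rᵢ.
Distances from the field point to each charge: r₁ = 1.22 m, r₂ = 0.309 m, r₃ = 1.25 m, r₄ = 0.633 m.
V = k[(4.10×10⁻⁶)/(1.22) + (-6.77×10⁻⁶)/(0.309) + (-7.49×10⁻⁶)/(1.25) + (1.08×10⁻⁶)/(0.633)] = -2.05×10⁵ V.

-2.05×10⁵ V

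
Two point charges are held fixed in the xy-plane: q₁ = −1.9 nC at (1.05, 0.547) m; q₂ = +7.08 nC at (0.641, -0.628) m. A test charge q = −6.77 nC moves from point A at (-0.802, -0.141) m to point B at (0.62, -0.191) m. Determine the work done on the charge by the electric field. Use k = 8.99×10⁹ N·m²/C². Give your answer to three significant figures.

The work done by the electric force is W_field = −ΔU = −q(V_B − V_A) = q(V_A − V_B).
At A: distances to the source charges are 1.98 m, 1.52 m; V_A = Σ kqᵢ/rᵢ = 33.1 V.
At B: distances to the source charges are 0.854 m, 0.438 m; V_B = Σ kqᵢ/rᵢ = 125 V.
ΔV = V_B − V_A = 92.3 V.
W_field = −qΔV = −(-6.77×10⁻⁹ C)(92.3 V) = 6.25×10⁻⁷ J.

6.25×10⁻⁷ J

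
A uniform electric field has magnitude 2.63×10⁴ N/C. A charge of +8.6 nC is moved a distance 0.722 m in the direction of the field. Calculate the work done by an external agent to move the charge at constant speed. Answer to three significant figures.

The potential change for a displacement 0.722 m in the direction of the field is ΔV = −Ed = -1.90×10⁴ V.
W_ext = qΔV = -1.63×10⁻⁴ J.

-1.63×10⁻⁴ J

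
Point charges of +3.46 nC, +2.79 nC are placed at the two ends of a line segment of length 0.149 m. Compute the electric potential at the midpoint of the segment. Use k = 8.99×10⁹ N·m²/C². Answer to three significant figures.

754 V

The total potential is the scalar sum of each charge's contribution, V = Σ kqᵢ/rᵢ.
Each charge is 0.0745 m from the midpoint.
V = k[(3.46×10⁻⁹)/(0.0745) + (2.79×10⁻⁹)/(0.0745)] = 754 V.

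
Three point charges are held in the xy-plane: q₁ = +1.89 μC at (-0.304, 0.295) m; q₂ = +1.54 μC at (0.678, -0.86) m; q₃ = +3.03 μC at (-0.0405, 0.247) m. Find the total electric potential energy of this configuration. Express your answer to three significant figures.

The work to assemble the configuration equals its total potential energy, U = Σ kqᵢqⱼ/rᵢⱼ over all pairs.
Pair separations: r₁₂ = 1.52 m, r₁₃ = 0.268 m, r₂₃ = 1.32 m.
U = (0.0173) + (0.192) + (0.0318) = 0.241 J.

0.241 J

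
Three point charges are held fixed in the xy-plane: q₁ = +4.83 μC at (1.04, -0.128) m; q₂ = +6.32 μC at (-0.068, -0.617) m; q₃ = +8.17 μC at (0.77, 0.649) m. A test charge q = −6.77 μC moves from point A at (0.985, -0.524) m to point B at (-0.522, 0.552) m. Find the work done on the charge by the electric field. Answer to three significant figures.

The work done by the electric force is W_field = −ΔU = −q(V_B − V_A) = q(V_A − V_B).
At A: distances to the source charges are 0.400 m, 1.06 m, 1.19 m; V_A = Σ kqᵢ/rᵢ = 2.24×10⁵ V.
At B: distances to the source charges are 1.70 m, 1.25 m, 1.30 m; V_B = Σ kqᵢ/rᵢ = 1.27×10⁵ V.
ΔV = V_B − V_A = -9.65×10⁴ V.
W_field = −qΔV = −(-6.77×10⁻⁶ C)(-9.65×10⁴ V) = -0.653 J.

-0.653 J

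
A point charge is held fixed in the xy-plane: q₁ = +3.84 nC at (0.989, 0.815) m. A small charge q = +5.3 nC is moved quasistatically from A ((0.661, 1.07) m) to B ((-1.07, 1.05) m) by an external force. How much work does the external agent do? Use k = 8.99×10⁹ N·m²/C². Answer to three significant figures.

For quasistatic motion the external work equals the change in potential energy: W_ext = qΔV = q(V_B − V_A).
At A: distance to the source charge is 0.415 m; V_A = kq₁/r = 83.1 V.
At B: distance to the source charge is 2.07 m; V_B = kq₁/r = 16.7 V.
ΔV = V_B − V_A = -66.4 V.
W_ext = qΔV = (5.30×10⁻⁹ C)(-66.4 V) = -3.52×10⁻⁷ J.

-3.52×10⁻⁷ J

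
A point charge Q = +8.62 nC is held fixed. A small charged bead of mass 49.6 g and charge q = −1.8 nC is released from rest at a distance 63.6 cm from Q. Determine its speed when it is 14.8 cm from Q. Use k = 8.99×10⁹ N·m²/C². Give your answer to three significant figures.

Only the electrostatic force acts, so mechanical energy is conserved: ½mv² = U₁ − U₂ = kQq(1/r₁ − 1/r₂).
U₁ − U₂ = (8.99×10⁹ N·m²/C²)(8.62×10⁻⁹ C)(-1.80×10⁻⁹ C)(1/0.636 − 1/0.148) = 7.23×10⁻⁷ J.
v = √(2·7.23×10⁻⁷/0.0496) = 5.40×10⁻³ m/s.

5.40×10⁻³ m/s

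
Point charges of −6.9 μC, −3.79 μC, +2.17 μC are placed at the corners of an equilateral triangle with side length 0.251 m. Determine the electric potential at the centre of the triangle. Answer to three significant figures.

-5.29×10⁵ V

The total potential is the scalar sum of each charge's contribution, V = Σ kqᵢ/rᵢ.
The distance from each vertex to the centroid is a/√3 = 0.145 m.
V = k[(-6.90×10⁻⁶)/(0.145) + (-3.79×10⁻⁶)/(0.145) + (2.17×10⁻⁶)/(0.145)] = -5.29×10⁵ V.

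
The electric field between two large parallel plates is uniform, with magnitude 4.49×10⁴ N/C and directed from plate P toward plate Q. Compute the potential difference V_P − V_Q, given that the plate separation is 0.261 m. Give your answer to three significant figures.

In a uniform field, potential decreases in the direction of E: ΔV = −E·d for a displacement d parallel to E.
Going from Q to P is a displacement of 0.261 m opposite to the field, so V_P − V_Q = +Ed = 1.17×10⁴ V.

1.17×10⁴ V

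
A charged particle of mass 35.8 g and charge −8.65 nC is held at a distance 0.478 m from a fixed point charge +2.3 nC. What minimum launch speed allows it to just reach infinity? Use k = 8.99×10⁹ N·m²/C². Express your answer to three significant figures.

4.57×10⁻³ m/s

To just escape, total mechanical energy must reach zero at infinity: ½mv²_min + U = 0, so ½mv²_min = −U = |kQq|/r.
|U| = |kQq|/r = (8.99×10⁹ N·m²/C²)(2.30×10⁻⁹)(8.65×10⁻⁹)/(0.478) = 3.74×10⁻⁷ J.
v_min = √(2|U|/m) = √(2·3.74×10⁻⁷/0.0358) = 4.57×10⁻³ m/s.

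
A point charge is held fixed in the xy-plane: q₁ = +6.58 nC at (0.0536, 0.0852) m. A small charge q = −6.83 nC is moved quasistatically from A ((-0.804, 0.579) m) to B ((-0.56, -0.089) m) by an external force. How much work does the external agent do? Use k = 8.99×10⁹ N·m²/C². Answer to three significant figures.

For quasistatic motion the external work equals the change in potential energy: W_ext = qΔV = q(V_B − V_A).
At A: distance to the source charge is 0.990 m; V_A = kq₁/r = 59.8 V.
At B: distance to the source charge is 0.638 m; V_B = kq₁/r = 92.7 V.
ΔV = V_B − V_A = 33.0 V.
W_ext = qΔV = (-6.83×10⁻⁹ C)(33.0 V) = -2.25×10⁻⁷ J.

-2.25×10⁻⁷ J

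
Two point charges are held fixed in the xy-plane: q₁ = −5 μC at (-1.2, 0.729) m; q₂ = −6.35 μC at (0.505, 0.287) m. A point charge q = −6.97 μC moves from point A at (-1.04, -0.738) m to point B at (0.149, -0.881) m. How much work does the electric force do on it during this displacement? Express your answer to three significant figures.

-0.0481 J

The work done by the electric force is W_field = −ΔU = −q(V_B − V_A) = q(V_A − V_B).
At A: distances to the source charges are 1.48 m, 1.85 m; V_A = Σ kqᵢ/rᵢ = -6.12×10⁴ V.
At B: distances to the source charges are 2.10 m, 1.22 m; V_B = Σ kqᵢ/rᵢ = -6.82×10⁴ V.
ΔV = V_B − V_A = -6900 V.
W_field = −qΔV = −(-6.97×10⁻⁶ C)(-6900 V) = -0.0481 J.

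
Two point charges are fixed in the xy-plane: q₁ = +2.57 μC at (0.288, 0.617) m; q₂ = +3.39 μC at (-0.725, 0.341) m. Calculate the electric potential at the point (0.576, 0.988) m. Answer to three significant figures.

The total potential is the scalar sum of each charge's contribution, V = Σ kqᵢ/rᵢ.
Distances from the field point to each charge: r₁ = 0.470 m, r₂ = 1.45 m.
V = k[(2.57×10⁻⁶)/(0.470) + (3.39×10⁻⁶)/(1.45)] = 7.02×10⁴ V.

7.02×10⁴ V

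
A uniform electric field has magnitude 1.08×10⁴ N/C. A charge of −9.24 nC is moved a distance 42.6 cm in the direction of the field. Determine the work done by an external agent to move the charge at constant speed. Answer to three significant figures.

The potential change for a displacement 42.6 cm in the direction of the field is ΔV = −Ed = -4600 V.
W_ext = qΔV = 4.25×10⁻⁵ J.

4.25×10⁻⁵ J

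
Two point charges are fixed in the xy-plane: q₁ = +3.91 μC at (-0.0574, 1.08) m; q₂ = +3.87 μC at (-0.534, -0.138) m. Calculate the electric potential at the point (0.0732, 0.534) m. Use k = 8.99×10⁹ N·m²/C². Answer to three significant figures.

1.01×10⁵ V

The total potential is the scalar sum of each charge's contribution, V = Σ kqᵢ/rᵢ.
Distances from the field point to each charge: r₁ = 0.561 m, r₂ = 0.906 m.
V = k[(3.91×10⁻⁶)/(0.561) + (3.87×10⁻⁶)/(0.906)] = 1.01×10⁵ V.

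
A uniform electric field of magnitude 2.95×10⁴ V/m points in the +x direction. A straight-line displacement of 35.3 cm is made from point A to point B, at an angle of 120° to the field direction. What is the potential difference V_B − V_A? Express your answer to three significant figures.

5210 V

Only the component of displacement along E changes the potential: ΔV = −E·d·cosθ.
ΔV = −(2.95×10⁴ V/m)(0.353 m)cos120° = 5210 V.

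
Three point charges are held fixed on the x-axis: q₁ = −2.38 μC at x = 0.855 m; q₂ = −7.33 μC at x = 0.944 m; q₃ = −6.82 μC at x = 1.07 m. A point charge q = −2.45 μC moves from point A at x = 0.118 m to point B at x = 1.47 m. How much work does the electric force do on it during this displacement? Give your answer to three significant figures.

-0.343 J

The work done by the electric force is W_field = −ΔU = −q(V_B − V_A) = q(V_A − V_B).
At A: distances to the source charges are 0.737 m, 0.826 m, 0.952 m; V_A = Σ kqᵢ/rᵢ = -1.73×10⁵ V.
At B: distances to the source charges are 0.615 m, 0.526 m, 0.400 m; V_B = Σ kqᵢ/rᵢ = -3.13×10⁵ V.
ΔV = V_B − V_A = -1.40×10⁵ V.
W_field = −qΔV = −(-2.45×10⁻⁶ C)(-1.40×10⁵ V) = -0.343 J.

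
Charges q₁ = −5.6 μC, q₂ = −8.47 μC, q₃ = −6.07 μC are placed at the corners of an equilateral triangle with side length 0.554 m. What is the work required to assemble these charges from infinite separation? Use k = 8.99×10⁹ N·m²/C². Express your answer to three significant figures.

The assembly work is the sum of pairwise potential energies, U = Σ_{i<j} kqᵢqⱼ/rᵢⱼ.
All three pair separations equal the side length, 0.554 m.
U = (0.770) + (0.552) + (0.834) = 2.16 J.

2.16 J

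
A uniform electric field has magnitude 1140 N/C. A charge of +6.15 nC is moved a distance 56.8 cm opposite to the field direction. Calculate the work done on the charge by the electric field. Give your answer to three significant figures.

-3.98×10⁻⁶ J

The potential change for a displacement 56.8 cm opposite to the field direction is ΔV = +Ed = 648 V.
W_field = −qΔV = -3.98×10⁻⁶ J.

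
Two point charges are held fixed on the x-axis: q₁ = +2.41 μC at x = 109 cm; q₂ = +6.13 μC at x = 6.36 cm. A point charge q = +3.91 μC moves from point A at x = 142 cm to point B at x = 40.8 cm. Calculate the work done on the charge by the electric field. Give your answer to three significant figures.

-0.334 J

The work done by the electric force is W_field = −ΔU = −q(V_B − V_A) = q(V_A − V_B).
At A: distances to the source charges are 0.330 m, 1.36 m; V_A = Σ kqᵢ/rᵢ = 1.06×10⁵ V.
At B: distances to the source charges are 0.682 m, 0.344 m; V_B = Σ kqᵢ/rᵢ = 1.92×10⁵ V.
ΔV = V_B − V_A = 8.55×10⁴ V.
W_field = −qΔV = −(3.91×10⁻⁶ C)(8.55×10⁴ V) = -0.334 J.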